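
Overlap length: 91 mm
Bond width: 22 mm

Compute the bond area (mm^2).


Bond area = 91 * 22 = 2002 mm^2

2002


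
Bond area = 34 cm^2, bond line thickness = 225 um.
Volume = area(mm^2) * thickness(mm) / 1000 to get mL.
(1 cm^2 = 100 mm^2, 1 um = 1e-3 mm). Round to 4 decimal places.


area_mm2 = 34 * 100 = 3400
blt_mm = 225 * 1e-3 = 0.225
vol_mm3 = 3400 * 0.225 = 765.0
vol_mL = 765.0 / 1000 = 0.7650 mL

0.7650


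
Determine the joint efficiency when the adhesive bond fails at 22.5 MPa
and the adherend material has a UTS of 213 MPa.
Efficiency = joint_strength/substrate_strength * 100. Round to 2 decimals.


Joint efficiency = 22.5 / 213 * 100
= 10.56%

10.56


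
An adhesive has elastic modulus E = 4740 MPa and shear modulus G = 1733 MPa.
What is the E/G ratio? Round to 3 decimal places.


E/G = 4740 / 1733 = 2.735

2.735


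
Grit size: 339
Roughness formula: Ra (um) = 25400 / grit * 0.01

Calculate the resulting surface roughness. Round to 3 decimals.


Ra = 25400 / 339 * 0.01
= 0.749 um

0.749


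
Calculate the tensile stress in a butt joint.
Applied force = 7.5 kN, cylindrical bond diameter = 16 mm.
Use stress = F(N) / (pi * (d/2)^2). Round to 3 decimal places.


A = pi * 8.0^2 = 201.0619 mm^2
sigma = 7500.0 / 201.0619 = 37.302 MPa

37.302


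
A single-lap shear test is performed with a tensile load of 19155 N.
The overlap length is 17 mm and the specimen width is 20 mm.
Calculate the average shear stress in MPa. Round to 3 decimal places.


Shear stress = F / (overlap * width)
= 19155 / (17 * 20)
= 19155 / 340
= 56.338 MPa

56.338


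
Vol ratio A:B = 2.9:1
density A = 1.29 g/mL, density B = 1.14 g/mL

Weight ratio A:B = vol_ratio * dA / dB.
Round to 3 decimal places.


Weight ratio = 2.9 * 1.29 / 1.14
= 3.282

3.282


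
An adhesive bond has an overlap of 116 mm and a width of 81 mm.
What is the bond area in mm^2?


Bond area = overlap * width
= 116 * 81
= 9396 mm^2

9396


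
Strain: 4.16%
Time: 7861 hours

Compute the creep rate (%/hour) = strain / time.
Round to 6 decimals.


Creep rate = 4.16 / 7861
= 0.000529 %/h

0.000529


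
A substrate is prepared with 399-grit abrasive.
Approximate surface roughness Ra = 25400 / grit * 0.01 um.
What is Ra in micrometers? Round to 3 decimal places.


Ra = 25400 / 399 * 0.01 = 0.637 um

0.637


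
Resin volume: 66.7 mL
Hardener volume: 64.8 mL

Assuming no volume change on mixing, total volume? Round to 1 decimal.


V_total = 66.7 + 64.8 = 131.5 mL

131.5


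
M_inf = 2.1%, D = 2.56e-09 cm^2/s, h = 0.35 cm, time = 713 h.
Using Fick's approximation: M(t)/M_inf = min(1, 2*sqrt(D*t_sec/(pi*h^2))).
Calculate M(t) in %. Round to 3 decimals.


t = 2566800 s
ratio = min(1, 2*sqrt(2.56e-09*2566800/(pi*0.1225)))
= 0.261338
M(t) = 2.1 * 0.261338 = 0.549%

0.549


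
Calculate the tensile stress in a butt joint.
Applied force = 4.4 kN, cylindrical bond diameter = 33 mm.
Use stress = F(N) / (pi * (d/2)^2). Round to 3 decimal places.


A = pi * 16.5^2 = 855.2986 mm^2
sigma = 4400.0 / 855.2986 = 5.144 MPa

5.144


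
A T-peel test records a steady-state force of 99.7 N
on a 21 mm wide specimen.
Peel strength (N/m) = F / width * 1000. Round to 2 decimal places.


Peel strength = 99.7 / 21 * 1000
= 4747.62 N/m

4747.62


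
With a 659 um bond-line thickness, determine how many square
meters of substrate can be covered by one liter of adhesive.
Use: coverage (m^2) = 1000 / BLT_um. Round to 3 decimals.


Coverage = 1000 / 659 = 1.517 m^2

1.517


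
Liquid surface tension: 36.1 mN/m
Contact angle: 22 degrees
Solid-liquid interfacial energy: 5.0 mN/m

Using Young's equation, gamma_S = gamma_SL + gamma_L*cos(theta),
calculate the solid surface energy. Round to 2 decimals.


gamma_S = 5.0 + 36.1 * cos(22)
= 38.47 mN/m

38.47


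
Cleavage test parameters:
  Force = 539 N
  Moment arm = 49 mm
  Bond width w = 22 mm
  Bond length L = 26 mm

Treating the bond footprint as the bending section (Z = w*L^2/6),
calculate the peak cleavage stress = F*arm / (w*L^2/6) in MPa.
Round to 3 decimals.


M = 539 * 49 = 26411 N*mm
Z = 22 * 26^2 / 6 = 14872 / 6 mm^3
sigma = M / Z = 6 * 26411 / 14872 = 158466 / 14872
= 10.655 MPa

10.655


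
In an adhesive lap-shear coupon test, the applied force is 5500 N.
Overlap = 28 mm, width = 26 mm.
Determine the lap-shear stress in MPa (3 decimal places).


stress = F / (overlap * width)
= 5500 / (28 * 26)
= 7.555 MPa

7.555


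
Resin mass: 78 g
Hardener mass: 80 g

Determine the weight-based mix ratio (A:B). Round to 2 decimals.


Ratio = 78 / 80 = 0.98

0.98


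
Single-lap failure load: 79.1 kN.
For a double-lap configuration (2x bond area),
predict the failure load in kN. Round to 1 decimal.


Failure load = 79.1 * 2 = 158.2 kN

158.2


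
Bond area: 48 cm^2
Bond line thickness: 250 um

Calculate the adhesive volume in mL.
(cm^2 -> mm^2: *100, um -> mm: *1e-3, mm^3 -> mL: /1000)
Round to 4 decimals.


V = 48*100 * 250*1e-3 / 1000
= 1.2000 mL

1.2000


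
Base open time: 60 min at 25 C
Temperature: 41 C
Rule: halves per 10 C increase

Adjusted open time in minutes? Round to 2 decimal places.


Acceleration = 2^((41-25)/10) = 3.0314
Open time = 60 / 3.0314 = 19.79 min

19.79


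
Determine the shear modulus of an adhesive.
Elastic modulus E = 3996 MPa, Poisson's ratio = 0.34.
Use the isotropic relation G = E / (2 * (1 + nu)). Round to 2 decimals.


G = 3996 / (2*(1+0.34)) = 3996 / 2.68
= 1491.04 MPa

1491.04


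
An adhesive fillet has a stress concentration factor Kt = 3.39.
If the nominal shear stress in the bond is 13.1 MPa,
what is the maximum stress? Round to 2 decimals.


Max stress = 13.1 * 3.39 = 44.41 MPa

44.41


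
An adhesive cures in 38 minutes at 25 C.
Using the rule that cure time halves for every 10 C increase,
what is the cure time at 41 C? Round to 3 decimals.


Factor = 2^((41 - 25) / 10) = 3.0314
Cure time = 38 / 3.0314
= 12.535 minutes

12.535


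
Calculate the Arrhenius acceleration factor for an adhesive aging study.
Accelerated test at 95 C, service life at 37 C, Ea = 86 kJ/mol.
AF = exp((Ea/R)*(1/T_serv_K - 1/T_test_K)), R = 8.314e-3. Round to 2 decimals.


T_test = 368.15 K, T_serv = 310.15 K
Ea/R = 86 / 0.008314 = 10344.00
AF = exp(10344.00 * (1/310.15 - 1/368.15))
= 191.40

191.40


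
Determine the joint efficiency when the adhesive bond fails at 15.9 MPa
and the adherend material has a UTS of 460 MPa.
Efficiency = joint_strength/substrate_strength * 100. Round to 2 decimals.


Joint efficiency = 15.9 / 460 * 100
= 3.46%

3.46


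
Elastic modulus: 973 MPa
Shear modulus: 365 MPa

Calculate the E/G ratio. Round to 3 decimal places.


E / G = 973 / 365 = 2.666

2.666


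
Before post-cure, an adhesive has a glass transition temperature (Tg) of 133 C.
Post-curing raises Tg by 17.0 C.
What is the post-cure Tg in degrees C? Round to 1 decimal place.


Tg_post = Tg_base + delta_Tg
= 133 + 17.0
= 150.0 C

150.0


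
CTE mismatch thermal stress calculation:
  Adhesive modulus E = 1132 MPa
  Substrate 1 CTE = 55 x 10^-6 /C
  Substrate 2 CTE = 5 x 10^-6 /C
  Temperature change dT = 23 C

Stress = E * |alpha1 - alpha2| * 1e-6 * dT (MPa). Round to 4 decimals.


delta_alpha = |55 - 5| = 50 x 10^-6/C
Stress = 1132 * 50e-6 * 23
= 1.3018 MPa

1.3018


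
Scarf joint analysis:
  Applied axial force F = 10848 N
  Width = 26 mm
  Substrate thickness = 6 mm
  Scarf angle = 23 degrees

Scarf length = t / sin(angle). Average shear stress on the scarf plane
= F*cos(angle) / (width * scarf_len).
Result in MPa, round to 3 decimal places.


Scarf length = 6 / sin(23 deg) = 15.3558 mm
cos(23 deg) = 0.920505
Shear = 10848 * 0.920505 / (26 * 15.3558)
= 25.011 MPa

25.011


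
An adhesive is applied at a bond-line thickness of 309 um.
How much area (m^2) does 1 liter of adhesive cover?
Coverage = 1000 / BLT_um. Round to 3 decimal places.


Coverage = 1000 / 309 = 3.236 m^2

3.236


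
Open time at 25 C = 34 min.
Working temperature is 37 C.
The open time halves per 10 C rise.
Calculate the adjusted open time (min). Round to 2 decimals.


factor = 2^((37 - 25) / 10) = 2.2974
ot = 34 / 2.2974 = 14.80 min

14.80


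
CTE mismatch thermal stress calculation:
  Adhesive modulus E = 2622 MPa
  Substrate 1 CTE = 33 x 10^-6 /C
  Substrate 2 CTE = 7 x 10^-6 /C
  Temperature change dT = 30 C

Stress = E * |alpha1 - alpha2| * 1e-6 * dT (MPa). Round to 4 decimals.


delta_alpha = |33 - 7| = 26 x 10^-6/C
Stress = 2622 * 26e-6 * 30
= 2.0452 MPa

2.0452


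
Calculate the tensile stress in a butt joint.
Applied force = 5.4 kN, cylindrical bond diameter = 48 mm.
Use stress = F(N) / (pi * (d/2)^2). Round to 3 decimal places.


A = pi * 24.0^2 = 1809.5574 mm^2
sigma = 5400.0 / 1809.5574 = 2.984 MPa

2.984


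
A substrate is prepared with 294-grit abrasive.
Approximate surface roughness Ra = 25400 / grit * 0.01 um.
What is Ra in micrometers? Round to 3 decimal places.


Ra = 25400 / 294 * 0.01 = 0.864 um

0.864


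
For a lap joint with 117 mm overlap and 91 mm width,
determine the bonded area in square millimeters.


Area = 117 * 91 = 10647 mm^2

10647


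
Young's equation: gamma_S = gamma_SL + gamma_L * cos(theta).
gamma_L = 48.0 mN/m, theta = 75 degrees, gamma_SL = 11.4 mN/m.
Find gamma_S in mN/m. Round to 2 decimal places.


cos(75 deg) = 0.258819
gamma_S = 11.4 + 48.0 * 0.258819
= 23.82 mN/m

23.82


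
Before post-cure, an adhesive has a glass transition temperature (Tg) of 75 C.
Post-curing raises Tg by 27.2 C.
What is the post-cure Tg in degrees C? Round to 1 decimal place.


Tg_post = Tg_base + delta_Tg
= 75 + 27.2
= 102.2 C

102.2


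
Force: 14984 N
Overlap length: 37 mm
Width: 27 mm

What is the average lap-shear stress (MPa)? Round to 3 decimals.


Average shear stress = F / (overlap * width)
= 14984 / (37 * 27)
= 14.999 MPa

14.999


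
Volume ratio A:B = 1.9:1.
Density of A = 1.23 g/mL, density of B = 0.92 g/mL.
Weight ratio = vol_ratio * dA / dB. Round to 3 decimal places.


Wt ratio = 1.9 * 1.23 / 0.92
= 2.540

2.540


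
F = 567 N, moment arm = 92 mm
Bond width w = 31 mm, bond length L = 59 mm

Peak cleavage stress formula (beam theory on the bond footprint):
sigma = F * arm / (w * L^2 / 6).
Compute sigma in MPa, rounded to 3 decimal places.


sigma = (567 * 92) / (31 * 3481 / 6)
= 52164 * 6 / 107911
= 312984 / 107911
= 2.900 MPa

2.900


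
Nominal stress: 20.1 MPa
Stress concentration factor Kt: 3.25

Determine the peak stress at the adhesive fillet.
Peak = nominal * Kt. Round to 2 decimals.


Peak stress = 20.1 * 3.25
= 65.33 MPa

65.33


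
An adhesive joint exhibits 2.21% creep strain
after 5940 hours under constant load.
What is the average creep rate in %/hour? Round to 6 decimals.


Creep rate = strain / time
= 2.21 / 5940
= 0.000372 %/h

0.000372


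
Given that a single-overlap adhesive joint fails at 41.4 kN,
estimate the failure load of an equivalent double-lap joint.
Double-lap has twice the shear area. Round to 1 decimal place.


Double-lap factor = 2
Expected load = 41.4 * 2 = 82.8 kN

82.8


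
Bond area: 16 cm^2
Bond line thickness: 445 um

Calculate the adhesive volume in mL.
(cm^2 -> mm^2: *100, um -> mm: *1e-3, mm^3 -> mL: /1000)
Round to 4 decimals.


V = 16*100 * 445*1e-3 / 1000
= 0.7120 mL

0.7120


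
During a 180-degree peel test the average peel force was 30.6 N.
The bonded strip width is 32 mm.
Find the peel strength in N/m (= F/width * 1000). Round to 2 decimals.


Peel strength = F/width * 1000
= 30.6 / 32 * 1000
= 956.25 N/m

956.25


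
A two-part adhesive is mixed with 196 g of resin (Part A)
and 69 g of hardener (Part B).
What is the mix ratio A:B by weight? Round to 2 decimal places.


Mix ratio = mass_A / mass_B
= 196 / 69
= 2.84

2.84


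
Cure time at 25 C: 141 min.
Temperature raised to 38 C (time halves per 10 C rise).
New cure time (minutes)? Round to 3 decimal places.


Acceleration factor = 2^(13/10) = 2.4623
New time = 141 / 2.4623 = 57.264 min

57.264


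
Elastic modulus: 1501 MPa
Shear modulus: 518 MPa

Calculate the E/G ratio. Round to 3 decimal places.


E / G = 1501 / 518 = 2.898

2.898


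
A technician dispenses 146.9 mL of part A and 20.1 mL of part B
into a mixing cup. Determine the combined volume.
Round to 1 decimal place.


Combined volume = 146.9 + 20.1
= 167.0 mL

167.0


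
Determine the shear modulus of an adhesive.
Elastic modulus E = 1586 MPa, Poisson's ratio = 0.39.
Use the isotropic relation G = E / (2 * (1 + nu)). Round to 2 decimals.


G = 1586 / (2*(1+0.39)) = 1586 / 2.78
= 570.50 MPa

570.50


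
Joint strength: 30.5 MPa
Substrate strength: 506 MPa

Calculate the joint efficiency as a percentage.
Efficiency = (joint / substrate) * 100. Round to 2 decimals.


Efficiency = (30.5 / 506) * 100 = 6.03%

6.03


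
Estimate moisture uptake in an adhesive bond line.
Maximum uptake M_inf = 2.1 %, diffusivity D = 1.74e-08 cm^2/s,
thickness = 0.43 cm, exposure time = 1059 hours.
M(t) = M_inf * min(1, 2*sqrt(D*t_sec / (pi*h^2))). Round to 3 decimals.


Convert time: 1059 h = 3812400 s
ratio = min(1, 2*sqrt(1.74e-08*3812400/(pi*0.43^2)))
= 0.675866
M(t) = 2.1 * 0.675866 = 1.419%

1.419


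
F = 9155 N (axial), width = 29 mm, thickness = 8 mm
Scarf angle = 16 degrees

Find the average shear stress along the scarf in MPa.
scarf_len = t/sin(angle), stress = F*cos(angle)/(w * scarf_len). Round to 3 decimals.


scarf_len = 8/sin(16 deg) = 29.0236
cos(16 deg) = 0.961262
stress = 9155*0.961262/(29*29.0236) = 10.456 MPa

10.456


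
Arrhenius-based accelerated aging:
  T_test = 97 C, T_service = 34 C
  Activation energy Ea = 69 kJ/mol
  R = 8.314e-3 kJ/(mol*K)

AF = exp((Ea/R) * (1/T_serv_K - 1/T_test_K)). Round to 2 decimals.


T_test_K = 370.15, T_serv_K = 307.15
AF = exp((69/8.314e-3) * (1/307.15 - 1/370.15))
= 99.37

99.37


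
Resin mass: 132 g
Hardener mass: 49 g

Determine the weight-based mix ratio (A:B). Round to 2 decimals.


Ratio = 132 / 49 = 2.69

2.69


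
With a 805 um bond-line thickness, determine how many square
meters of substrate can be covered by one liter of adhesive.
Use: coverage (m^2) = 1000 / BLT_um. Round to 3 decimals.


Coverage = 1000 / 805 = 1.242 m^2

1.242


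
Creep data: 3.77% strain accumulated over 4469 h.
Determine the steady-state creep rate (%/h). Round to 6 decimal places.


Rate = 3.77 / 4469 = 0.000844 %/h

0.000844


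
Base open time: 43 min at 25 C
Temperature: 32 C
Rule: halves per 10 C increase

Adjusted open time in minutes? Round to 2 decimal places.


Acceleration = 2^((32-25)/10) = 1.6245
Open time = 43 / 1.6245 = 26.47 min

26.47


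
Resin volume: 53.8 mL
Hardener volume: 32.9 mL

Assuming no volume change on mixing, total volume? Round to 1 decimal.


V_total = 53.8 + 32.9 = 86.7 mL

86.7


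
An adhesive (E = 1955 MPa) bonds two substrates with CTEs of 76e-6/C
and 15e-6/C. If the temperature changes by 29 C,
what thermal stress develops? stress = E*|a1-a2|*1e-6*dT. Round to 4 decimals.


Stress = 1955 * |76 - 15| * 1e-6 * 29
= 3.4584 MPa

3.4584


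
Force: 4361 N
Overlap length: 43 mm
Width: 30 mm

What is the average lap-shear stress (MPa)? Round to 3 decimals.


Average shear stress = F / (overlap * width)
= 4361 / (43 * 30)
= 3.381 MPa

3.381


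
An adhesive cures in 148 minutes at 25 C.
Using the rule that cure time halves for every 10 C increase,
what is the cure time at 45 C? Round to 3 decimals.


Factor = 2^((45 - 25) / 10) = 4.0000
Cure time = 148 / 4.0000
= 37.000 minutes

37.000


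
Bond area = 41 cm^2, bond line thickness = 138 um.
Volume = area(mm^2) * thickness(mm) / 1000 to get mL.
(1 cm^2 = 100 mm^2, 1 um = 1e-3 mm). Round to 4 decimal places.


area_mm2 = 41 * 100 = 4100
blt_mm = 138 * 1e-3 = 0.138
vol_mm3 = 4100 * 0.138 = 565.8
vol_mL = 565.8 / 1000 = 0.5658 mL

0.5658


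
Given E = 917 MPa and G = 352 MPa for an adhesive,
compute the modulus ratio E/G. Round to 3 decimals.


E/G ratio = 917 / 352 = 2.605

2.605


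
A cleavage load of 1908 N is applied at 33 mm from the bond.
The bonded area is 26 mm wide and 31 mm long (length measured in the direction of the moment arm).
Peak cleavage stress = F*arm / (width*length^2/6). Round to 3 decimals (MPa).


Moment = 1908 * 33 = 62964 N*mm
Section modulus = 26 * 961 / 6 = 24986 / 6 mm^3
Stress = 62964 / (24986 / 6) = 377784 / 24986
= 15.120 MPa

15.120


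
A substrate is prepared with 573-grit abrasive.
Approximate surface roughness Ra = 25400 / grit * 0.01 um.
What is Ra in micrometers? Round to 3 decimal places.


Ra = 25400 / 573 * 0.01 = 0.443 um

0.443


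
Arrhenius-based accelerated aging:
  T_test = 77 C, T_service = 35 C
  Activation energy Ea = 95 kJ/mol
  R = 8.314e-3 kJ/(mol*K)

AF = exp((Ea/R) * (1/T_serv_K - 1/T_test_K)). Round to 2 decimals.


T_test_K = 350.15, T_serv_K = 308.15
AF = exp((95/8.314e-3) * (1/308.15 - 1/350.15))
= 85.44

85.44


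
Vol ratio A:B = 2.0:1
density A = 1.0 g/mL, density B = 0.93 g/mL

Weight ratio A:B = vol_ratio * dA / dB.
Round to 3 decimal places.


Weight ratio = 2.0 * 1.0 / 0.93
= 2.151

2.151


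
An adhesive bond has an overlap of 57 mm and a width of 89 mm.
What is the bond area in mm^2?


Bond area = overlap * width
= 57 * 89
= 5073 mm^2

5073


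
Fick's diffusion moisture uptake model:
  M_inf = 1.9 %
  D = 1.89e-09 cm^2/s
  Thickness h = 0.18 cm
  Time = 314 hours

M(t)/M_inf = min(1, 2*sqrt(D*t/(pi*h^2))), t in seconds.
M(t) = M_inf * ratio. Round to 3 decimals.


t_sec = 314 * 3600 = 1130400
ratio = 2*sqrt(1.89e-09*1130400/(pi*0.18^2))
= min(1, 0.289754)
= 0.289754
M(t) = 1.9 * 0.289754 = 0.551 %

0.551


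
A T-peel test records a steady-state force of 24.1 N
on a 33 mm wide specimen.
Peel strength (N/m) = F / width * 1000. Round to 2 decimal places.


Peel strength = 24.1 / 33 * 1000
= 730.30 N/m

730.30


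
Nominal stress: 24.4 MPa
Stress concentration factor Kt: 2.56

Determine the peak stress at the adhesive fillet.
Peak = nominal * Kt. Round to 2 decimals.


Peak stress = 24.4 * 2.56
= 62.46 MPa

62.46


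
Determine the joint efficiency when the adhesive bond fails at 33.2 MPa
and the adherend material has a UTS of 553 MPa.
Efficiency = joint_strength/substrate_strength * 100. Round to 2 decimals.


Joint efficiency = 33.2 / 553 * 100
= 6.00%

6.00


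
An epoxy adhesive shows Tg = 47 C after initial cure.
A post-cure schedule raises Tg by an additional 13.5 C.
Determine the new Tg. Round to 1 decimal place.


New Tg = 47 + 13.5
= 60.5 C

60.5


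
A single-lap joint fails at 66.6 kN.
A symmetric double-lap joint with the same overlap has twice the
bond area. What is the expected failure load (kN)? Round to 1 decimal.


Double-lap load = 2 * 66.6 = 133.2 kN

133.2


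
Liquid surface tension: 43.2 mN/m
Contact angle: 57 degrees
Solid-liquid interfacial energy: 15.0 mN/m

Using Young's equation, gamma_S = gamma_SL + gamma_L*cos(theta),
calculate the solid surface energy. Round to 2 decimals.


gamma_S = 15.0 + 43.2 * cos(57)
= 38.53 mN/m

38.53


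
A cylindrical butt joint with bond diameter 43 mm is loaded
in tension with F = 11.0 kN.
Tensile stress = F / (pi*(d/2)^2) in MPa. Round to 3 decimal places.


Area = pi * (43/2)^2 = 1452.2012 mm^2
Stress = 11.0*1000 / 1452.2012
= 7.575 MPa

7.575


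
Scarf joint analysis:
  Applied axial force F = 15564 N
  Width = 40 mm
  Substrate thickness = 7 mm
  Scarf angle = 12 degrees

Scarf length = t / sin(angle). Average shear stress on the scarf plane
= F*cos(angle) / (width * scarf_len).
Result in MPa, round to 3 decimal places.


Scarf length = 7 / sin(12 deg) = 33.6681 mm
cos(12 deg) = 0.978148
Shear = 15564 * 0.978148 / (40 * 33.6681)
= 11.304 MPa

11.304


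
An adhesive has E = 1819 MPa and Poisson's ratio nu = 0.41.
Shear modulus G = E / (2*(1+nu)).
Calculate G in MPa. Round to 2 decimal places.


G = 1819 / (2*(1+0.41))
= 1819 / 2.82
= 645.04 MPa

645.04


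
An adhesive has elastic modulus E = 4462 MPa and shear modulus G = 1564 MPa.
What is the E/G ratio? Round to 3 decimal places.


E/G = 4462 / 1564 = 2.853

2.853


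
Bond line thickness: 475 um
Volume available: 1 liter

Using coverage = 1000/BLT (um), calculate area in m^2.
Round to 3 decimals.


1 L = 1e6 mm^3, thickness = 475 um = 0.475 mm
Area = 1e6 / 0.475 mm^2 = (1e6 / 0.475) / 1e6 m^2 = 1000 / 475 m^2
= 2.105 m^2

2.105


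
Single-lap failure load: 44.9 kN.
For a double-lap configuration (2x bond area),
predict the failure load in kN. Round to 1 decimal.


Failure load = 44.9 * 2 = 89.8 kN

89.8


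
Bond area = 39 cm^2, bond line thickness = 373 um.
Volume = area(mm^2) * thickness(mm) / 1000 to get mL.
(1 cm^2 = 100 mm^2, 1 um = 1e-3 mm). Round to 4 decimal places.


area_mm2 = 39 * 100 = 3900
blt_mm = 373 * 1e-3 = 0.373
vol_mm3 = 3900 * 0.373 = 1454.7
vol_mL = 1454.7 / 1000 = 1.4547 mL

1.4547


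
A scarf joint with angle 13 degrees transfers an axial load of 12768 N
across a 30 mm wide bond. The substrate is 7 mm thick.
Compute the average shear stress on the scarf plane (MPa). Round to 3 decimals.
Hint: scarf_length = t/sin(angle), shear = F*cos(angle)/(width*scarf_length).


scarf_length = 7 / sin(13 deg) = 31.1179 mm
cos(13 deg) = 0.974370
shear stress = 12768 * 0.974370 / (30 * 31.1179)
= 13.326 MPa

13.326


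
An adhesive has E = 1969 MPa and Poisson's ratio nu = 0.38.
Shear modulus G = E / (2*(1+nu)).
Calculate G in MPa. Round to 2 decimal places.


G = 1969 / (2*(1+0.38))
= 1969 / 2.76
= 713.41 MPa

713.41


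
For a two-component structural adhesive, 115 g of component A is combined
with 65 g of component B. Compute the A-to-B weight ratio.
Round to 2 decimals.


Weight ratio A:B = 115 / 65
= 1.77

1.77


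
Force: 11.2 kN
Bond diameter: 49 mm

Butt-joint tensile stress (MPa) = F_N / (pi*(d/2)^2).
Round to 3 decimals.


F_N = 11.2 * 1000 = 11200.0 N
A = pi*(24.5)^2 = 1885.7410 mm^2
stress = 11200.0 / 1885.7410 = 5.939 MPa

5.939


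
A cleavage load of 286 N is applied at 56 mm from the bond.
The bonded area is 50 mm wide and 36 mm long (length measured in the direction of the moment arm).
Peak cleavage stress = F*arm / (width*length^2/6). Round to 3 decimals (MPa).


Moment = 286 * 56 = 16016 N*mm
Section modulus = 50 * 1296 / 6 = 64800 / 6 mm^3
Stress = 16016 / (64800 / 6) = 96096 / 64800
= 1.483 MPa

1.483


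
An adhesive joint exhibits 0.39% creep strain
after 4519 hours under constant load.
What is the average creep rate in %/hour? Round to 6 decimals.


Creep rate = strain / time
= 0.39 / 4519
= 0.000086 %/h

0.000086


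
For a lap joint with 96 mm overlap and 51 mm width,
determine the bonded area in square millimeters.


Area = 96 * 51 = 4896 mm^2

4896


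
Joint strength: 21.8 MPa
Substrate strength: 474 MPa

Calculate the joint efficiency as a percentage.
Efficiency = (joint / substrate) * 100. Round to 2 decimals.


Efficiency = (21.8 / 474) * 100 = 4.60%

4.60


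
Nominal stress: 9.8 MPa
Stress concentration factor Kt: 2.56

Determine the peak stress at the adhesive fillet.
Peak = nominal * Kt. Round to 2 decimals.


Peak stress = 9.8 * 2.56
= 25.09 MPa

25.09


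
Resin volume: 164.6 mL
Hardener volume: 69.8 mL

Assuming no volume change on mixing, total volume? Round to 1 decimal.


V_total = 164.6 + 69.8 = 234.4 mL

234.4


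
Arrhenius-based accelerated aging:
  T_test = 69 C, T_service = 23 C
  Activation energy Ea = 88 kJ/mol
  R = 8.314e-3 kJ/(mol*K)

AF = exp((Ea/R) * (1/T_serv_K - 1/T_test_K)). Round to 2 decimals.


T_test_K = 342.15, T_serv_K = 296.15
AF = exp((88/8.314e-3) * (1/296.15 - 1/342.15))
= 122.13

122.13


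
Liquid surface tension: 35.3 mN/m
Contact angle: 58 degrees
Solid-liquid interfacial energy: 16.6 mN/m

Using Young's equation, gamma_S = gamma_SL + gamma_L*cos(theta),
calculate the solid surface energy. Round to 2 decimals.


gamma_S = 16.6 + 35.3 * cos(58)
= 35.31 mN/m

35.31


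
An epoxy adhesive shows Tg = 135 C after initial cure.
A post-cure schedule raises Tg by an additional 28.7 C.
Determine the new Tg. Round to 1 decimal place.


New Tg = 135 + 28.7
= 163.7 C

163.7


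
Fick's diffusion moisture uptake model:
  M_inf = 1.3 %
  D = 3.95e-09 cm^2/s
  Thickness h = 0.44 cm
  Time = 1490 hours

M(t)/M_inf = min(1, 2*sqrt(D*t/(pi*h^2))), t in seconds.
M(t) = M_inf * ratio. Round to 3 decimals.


t_sec = 1490 * 3600 = 5364000
ratio = 2*sqrt(3.95e-09*5364000/(pi*0.44^2))
= min(1, 0.373289)
= 0.373289
M(t) = 1.3 * 0.373289 = 0.485 %

0.485


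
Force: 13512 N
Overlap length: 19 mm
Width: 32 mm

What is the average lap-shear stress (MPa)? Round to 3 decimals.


Average shear stress = F / (overlap * width)
= 13512 / (19 * 32)
= 22.224 MPa

22.224


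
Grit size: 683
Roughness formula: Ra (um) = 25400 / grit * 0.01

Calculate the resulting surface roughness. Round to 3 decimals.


Ra = 25400 / 683 * 0.01
= 0.372 um

0.372


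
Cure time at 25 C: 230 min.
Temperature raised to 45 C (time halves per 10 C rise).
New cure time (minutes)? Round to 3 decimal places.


Acceleration factor = 2^(20/10) = 4.0000
New time = 230 / 4.0000 = 57.500 min

57.500


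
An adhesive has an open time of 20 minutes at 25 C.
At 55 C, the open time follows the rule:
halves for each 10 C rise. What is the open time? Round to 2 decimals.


Factor = 2^((55-25)/10) = 8.0000
Open time = 20 / 8.0000 = 2.50 min

2.50


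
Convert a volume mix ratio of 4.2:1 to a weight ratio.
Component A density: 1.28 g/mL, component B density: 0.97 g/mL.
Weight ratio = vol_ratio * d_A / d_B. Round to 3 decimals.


= 4.2 * 1.28 / 0.97 = 5.542

5.542


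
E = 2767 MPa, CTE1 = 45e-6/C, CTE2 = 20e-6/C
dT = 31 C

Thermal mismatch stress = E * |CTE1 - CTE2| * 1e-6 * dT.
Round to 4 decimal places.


= 2767 * 25e-6 * 31
= 2.1444 MPa

2.1444


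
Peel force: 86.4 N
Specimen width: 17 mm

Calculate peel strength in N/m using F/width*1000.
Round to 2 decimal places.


Peel strength = 86.4 / 17 * 1000 = 5082.35 N/m

5082.35


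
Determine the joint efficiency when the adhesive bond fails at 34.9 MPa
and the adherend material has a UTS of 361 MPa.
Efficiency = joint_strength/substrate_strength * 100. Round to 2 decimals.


Joint efficiency = 34.9 / 361 * 100
= 9.67%

9.67


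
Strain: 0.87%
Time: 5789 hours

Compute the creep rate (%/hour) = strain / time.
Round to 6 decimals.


Creep rate = 0.87 / 5789
= 0.000150 %/h

0.000150


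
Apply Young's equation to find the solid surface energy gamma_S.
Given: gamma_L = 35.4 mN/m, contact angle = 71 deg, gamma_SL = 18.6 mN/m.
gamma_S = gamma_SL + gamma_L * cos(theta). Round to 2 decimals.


theta_rad = 71 * pi/180 = 1.239184
gamma_S = 18.6 + 35.4 * cos(1.239184)
= 30.13 mN/m

30.13


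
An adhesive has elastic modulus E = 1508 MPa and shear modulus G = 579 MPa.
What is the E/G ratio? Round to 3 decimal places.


E/G = 1508 / 579 = 2.604

2.604


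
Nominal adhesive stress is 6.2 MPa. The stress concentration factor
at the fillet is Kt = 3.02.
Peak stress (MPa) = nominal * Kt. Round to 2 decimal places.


Peak = 6.2 * 3.02 = 18.72 MPa

18.72


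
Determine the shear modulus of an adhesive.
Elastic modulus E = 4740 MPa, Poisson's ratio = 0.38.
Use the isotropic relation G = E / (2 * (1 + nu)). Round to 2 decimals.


G = 4740 / (2*(1+0.38)) = 4740 / 2.76
= 1717.39 MPa

1717.39


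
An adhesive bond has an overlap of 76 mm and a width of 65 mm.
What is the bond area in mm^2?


Bond area = overlap * width
= 76 * 65
= 4940 mm^2

4940


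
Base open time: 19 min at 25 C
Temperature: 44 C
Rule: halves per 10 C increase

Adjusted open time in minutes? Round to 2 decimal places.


Acceleration = 2^((44-25)/10) = 3.7321
Open time = 19 / 3.7321 = 5.09 min

5.09


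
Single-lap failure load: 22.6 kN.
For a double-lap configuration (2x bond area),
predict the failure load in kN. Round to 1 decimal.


Failure load = 22.6 * 2 = 45.2 kN

45.2


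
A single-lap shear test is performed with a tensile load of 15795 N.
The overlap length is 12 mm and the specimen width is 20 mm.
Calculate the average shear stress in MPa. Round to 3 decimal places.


Shear stress = F / (overlap * width)
= 15795 / (12 * 20)
= 15795 / 240
= 65.813 MPa

65.813


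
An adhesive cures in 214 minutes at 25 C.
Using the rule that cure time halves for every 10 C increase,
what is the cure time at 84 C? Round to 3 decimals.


Factor = 2^((84 - 25) / 10) = 59.7141
Cure time = 214 / 59.7141
= 3.584 minutes

3.584


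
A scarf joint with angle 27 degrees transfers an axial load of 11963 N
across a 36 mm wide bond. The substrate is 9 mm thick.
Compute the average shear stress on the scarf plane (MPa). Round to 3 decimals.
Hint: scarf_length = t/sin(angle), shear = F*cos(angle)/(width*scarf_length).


scarf_length = 9 / sin(27 deg) = 19.8242 mm
cos(27 deg) = 0.891007
shear stress = 11963 * 0.891007 / (36 * 19.8242)
= 14.936 MPa

14.936


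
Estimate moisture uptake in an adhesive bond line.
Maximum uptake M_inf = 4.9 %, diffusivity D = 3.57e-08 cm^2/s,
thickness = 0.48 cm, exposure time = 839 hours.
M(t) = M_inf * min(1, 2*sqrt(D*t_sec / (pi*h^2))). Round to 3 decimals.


Convert time: 839 h = 3020400 s
ratio = min(1, 2*sqrt(3.57e-08*3020400/(pi*0.48^2)))
= 0.771934
M(t) = 4.9 * 0.771934 = 3.782%

3.782


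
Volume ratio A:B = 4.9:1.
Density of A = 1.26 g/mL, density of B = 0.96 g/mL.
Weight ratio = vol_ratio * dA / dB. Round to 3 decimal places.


Wt ratio = 4.9 * 1.26 / 0.96
= 6.431

6.431


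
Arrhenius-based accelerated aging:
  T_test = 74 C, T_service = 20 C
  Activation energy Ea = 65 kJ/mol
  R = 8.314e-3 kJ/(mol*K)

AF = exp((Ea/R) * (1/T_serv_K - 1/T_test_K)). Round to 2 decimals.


T_test_K = 347.15, T_serv_K = 293.15
AF = exp((65/8.314e-3) * (1/293.15 - 1/347.15))
= 63.34

63.34


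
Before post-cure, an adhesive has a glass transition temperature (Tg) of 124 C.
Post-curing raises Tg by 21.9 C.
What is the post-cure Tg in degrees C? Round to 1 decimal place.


Tg_post = Tg_base + delta_Tg
= 124 + 21.9
= 145.9 C

145.9


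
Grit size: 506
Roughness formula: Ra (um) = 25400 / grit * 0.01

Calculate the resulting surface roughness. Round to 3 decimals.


Ra = 25400 / 506 * 0.01
= 0.502 um

0.502


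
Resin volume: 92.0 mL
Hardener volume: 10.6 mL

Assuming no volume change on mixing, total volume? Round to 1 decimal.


V_total = 92.0 + 10.6 = 102.6 mL

102.6


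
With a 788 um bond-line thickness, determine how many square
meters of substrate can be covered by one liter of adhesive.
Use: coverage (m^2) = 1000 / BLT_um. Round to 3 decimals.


Coverage = 1000 / 788 = 1.269 m^2

1.269


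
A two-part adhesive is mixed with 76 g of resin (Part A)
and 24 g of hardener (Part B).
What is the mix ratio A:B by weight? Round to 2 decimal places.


Mix ratio = mass_A / mass_B
= 76 / 24
= 3.17

3.17


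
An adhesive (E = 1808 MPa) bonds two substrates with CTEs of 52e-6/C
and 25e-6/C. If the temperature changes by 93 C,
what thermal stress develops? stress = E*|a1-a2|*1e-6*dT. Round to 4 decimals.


Stress = 1808 * |52 - 25| * 1e-6 * 93
= 4.5399 MPa

4.5399


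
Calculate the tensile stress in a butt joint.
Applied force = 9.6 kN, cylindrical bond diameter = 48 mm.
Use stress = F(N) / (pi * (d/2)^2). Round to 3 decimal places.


A = pi * 24.0^2 = 1809.5574 mm^2
sigma = 9600.0 / 1809.5574 = 5.305 MPa

5.305


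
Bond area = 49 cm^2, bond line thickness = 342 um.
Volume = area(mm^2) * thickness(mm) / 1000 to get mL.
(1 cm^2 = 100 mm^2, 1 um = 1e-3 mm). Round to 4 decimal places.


area_mm2 = 49 * 100 = 4900
blt_mm = 342 * 1e-3 = 0.342
vol_mm3 = 4900 * 0.342 = 1675.8
vol_mL = 1675.8 / 1000 = 1.6758 mL

1.6758


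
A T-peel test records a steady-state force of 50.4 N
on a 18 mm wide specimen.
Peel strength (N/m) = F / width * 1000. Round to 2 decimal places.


Peel strength = 50.4 / 18 * 1000
= 2800.00 N/m

2800.00


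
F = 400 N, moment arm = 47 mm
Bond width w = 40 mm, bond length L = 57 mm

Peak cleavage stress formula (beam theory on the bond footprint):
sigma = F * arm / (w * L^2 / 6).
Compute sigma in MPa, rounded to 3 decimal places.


sigma = (400 * 47) / (40 * 3249 / 6)
= 18800 * 6 / 129960
= 112800 / 129960
= 0.868 MPa

0.868


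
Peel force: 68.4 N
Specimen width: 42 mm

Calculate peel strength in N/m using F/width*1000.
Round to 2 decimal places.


Peel strength = 68.4 / 42 * 1000 = 1628.57 N/m

1628.57


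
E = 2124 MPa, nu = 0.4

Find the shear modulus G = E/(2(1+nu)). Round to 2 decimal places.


G = 2124 / (2 * 1.40)
= 758.57 MPa

758.57


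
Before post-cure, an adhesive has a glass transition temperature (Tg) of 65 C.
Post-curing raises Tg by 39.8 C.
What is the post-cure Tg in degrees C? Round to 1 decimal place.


Tg_post = Tg_base + delta_Tg
= 65 + 39.8
= 104.8 C

104.8


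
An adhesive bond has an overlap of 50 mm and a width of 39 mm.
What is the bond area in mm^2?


Bond area = overlap * width
= 50 * 39
= 1950 mm^2

1950


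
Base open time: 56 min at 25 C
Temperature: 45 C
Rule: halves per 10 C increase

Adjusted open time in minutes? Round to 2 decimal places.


Acceleration = 2^((45-25)/10) = 4.0000
Open time = 56 / 4.0000 = 14.00 min

14.00


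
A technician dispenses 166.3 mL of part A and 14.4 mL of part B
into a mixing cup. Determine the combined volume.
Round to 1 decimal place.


Combined volume = 166.3 + 14.4
= 180.7 mL

180.7


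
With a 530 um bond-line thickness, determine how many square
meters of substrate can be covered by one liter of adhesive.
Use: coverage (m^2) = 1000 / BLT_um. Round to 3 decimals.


Coverage = 1000 / 530 = 1.887 m^2

1.887


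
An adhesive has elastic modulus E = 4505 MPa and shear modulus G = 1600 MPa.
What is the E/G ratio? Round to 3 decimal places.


E/G = 4505 / 1600 = 2.816

2.816


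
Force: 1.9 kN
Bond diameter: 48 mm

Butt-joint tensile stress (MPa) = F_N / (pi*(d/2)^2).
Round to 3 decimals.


F_N = 1.9 * 1000 = 1900.0 N
A = pi*(24.0)^2 = 1809.5574 mm^2
stress = 1900.0 / 1809.5574 = 1.050 MPa

1.050


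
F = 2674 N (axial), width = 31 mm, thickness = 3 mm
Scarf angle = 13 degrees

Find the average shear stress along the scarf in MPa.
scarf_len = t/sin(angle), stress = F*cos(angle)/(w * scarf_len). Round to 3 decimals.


scarf_len = 3/sin(13 deg) = 13.3362
cos(13 deg) = 0.974370
stress = 2674*0.974370/(31*13.3362) = 6.302 MPa

6.302


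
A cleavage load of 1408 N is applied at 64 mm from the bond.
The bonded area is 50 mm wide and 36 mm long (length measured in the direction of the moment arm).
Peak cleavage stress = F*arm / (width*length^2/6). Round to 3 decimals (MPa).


Moment = 1408 * 64 = 90112 N*mm
Section modulus = 50 * 1296 / 6 = 64800 / 6 mm^3
Stress = 90112 / (64800 / 6) = 540672 / 64800
= 8.344 MPa

8.344


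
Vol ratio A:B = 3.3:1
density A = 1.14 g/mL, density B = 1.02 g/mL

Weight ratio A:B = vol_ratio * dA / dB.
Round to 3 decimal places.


Weight ratio = 3.3 * 1.14 / 1.02
= 3.688

3.688


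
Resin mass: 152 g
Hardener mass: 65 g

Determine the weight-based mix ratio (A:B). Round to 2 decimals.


Ratio = 152 / 65 = 2.34

2.34


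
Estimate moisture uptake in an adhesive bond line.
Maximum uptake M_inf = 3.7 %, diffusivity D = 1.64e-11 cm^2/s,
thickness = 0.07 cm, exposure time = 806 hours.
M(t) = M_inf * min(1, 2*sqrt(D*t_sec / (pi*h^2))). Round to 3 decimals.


Convert time: 806 h = 2901600 s
ratio = min(1, 2*sqrt(1.64e-11*2901600/(pi*0.07^2)))
= 0.111198
M(t) = 3.7 * 0.111198 = 0.411%

0.411


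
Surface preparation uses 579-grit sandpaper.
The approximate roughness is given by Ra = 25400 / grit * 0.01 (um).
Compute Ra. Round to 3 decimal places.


Ra = 25400 / 579 * 0.01
= 254 / 579
= 0.439 um

0.439


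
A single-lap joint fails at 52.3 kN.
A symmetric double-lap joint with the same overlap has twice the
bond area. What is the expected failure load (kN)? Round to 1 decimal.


Double-lap load = 2 * 52.3 = 104.6 kN

104.6


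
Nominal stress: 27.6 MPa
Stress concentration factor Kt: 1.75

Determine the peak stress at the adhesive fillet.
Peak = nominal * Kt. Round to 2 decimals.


Peak stress = 27.6 * 1.75
= 48.30 MPa

48.30


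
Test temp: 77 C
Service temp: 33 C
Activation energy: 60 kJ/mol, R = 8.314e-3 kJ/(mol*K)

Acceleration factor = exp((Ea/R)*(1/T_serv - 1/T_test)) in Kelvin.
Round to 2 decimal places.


AF = exp((60/0.008314)*(1/306.15 - 1/350.15))
= 19.34

19.34


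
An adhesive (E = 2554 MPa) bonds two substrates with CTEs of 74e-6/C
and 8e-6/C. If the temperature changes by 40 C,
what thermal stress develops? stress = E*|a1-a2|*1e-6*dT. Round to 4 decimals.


Stress = 2554 * |74 - 8| * 1e-6 * 40
= 6.7426 MPa

6.7426


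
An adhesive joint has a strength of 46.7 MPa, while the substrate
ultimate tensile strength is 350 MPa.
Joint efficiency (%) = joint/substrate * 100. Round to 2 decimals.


Efficiency = 46.7 / 350 * 100
= 13.34%

13.34


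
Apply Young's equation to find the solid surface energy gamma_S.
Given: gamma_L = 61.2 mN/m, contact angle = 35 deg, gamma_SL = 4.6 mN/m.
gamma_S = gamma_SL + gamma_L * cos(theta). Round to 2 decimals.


theta_rad = 35 * pi/180 = 0.610865
gamma_S = 4.6 + 61.2 * cos(0.610865)
= 54.73 mN/m

54.73


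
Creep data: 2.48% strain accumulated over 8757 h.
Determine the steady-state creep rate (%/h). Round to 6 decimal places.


Rate = 2.48 / 8757 = 0.000283 %/h

0.000283


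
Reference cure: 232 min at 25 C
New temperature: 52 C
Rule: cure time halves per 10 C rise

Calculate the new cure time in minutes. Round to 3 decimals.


factor = 2^((52-25)/10) = 6.4980
t_new = 232 / 6.4980 = 35.703 min

35.703


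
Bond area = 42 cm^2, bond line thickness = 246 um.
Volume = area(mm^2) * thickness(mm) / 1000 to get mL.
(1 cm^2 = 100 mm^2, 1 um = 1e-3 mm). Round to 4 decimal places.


area_mm2 = 42 * 100 = 4200
blt_mm = 246 * 1e-3 = 0.246
vol_mm3 = 4200 * 0.246 = 1033.2
vol_mL = 1033.2 / 1000 = 1.0332 mL

1.0332


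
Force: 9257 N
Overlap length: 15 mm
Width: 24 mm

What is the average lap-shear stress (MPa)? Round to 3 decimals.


Average shear stress = F / (overlap * width)
= 9257 / (15 * 24)
= 25.714 MPa

25.714


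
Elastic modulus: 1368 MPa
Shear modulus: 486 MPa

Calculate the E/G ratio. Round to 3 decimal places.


E / G = 1368 / 486 = 2.815

2.815


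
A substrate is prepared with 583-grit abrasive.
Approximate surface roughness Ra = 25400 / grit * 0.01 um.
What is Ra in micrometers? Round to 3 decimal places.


Ra = 25400 / 583 * 0.01 = 0.436 um

0.436


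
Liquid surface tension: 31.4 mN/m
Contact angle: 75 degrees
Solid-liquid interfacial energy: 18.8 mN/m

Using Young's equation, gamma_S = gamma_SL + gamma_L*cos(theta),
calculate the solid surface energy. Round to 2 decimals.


gamma_S = 18.8 + 31.4 * cos(75)
= 26.93 mN/m

26.93


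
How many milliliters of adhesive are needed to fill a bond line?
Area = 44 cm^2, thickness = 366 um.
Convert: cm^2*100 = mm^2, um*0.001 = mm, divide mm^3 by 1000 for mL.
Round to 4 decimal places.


= (44 * 100) * (366 * 0.001) / 1000
= 1.6104 mL

1.6104


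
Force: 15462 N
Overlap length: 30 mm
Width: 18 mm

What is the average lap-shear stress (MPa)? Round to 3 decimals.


Average shear stress = F / (overlap * width)
= 15462 / (30 * 18)
= 28.633 MPa

28.633


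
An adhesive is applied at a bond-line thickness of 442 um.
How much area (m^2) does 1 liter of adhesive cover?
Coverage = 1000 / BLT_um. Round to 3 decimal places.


Coverage = 1000 / 442 = 2.262 m^2

2.262


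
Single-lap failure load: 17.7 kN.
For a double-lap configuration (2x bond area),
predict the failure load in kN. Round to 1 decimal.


Failure load = 17.7 * 2 = 35.4 kN

35.4
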